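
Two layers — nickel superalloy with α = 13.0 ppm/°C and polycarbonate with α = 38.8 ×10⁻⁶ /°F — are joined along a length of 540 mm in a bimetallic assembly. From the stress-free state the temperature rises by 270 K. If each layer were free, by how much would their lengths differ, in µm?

polycarbonate: α = 38.8×10⁻⁶/°F × 9/5 = 69.8×10⁻⁶/K.
Δα = |13.0 − 69.8|×10⁻⁶/K = 56.8×10⁻⁶/K.
ΔL_mismatch = Δα·L·ΔT = 56.8×10⁻⁶ × 540.0 mm × 270.0 K = 8290 µm.

8290 µm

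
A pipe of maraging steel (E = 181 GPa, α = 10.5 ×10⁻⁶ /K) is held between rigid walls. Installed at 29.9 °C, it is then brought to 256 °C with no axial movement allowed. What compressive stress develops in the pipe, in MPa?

ΔT = 226.1 K. Constrained thermal stress σ = E·α·ΔT = 181.0×10³ MPa × 10.5×10⁻⁶ × 226.1 = 430 MPa (compressive).

430 MPa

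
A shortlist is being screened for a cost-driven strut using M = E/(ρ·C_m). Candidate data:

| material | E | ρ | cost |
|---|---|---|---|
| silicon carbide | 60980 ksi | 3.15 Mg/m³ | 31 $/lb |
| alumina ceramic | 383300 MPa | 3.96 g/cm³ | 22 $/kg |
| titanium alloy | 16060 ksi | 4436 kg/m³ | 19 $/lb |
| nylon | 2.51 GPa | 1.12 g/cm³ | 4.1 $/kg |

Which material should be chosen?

alumina ceramic

Convert each candidate to consistent units, then evaluate M:
  silicon carbide: E = 420.4 GPa, ρ = 3150 kg/m³, cost = 68.34 $/kg
  alumina ceramic: E = 383.3 GPa, ρ = 3960 kg/m³, cost = 22.00 $/kg
  titanium alloy: E = 110.7 GPa, ρ = 4436 kg/m³, cost = 41.89 $/kg
  nylon: E = 2.510 GPa, ρ = 1120 kg/m³, cost = 4.100 $/kg
  alumina ceramic: M = 4.40 MN·m per $
  silicon carbide: M = 1.95 MN·m per $
  titanium alloy: M = 0.596 MN·m per $
  nylon: M = 0.547 MN·m per $
Highest index: alumina ceramic.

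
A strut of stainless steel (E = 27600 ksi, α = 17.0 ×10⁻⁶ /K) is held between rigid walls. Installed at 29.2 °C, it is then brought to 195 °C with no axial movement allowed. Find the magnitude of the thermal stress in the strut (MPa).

536 MPa

E = 27600 ksi = 190.3 GPa.
ΔT = 165.8 K. Constrained thermal stress σ = E·α·ΔT = 190.3×10³ MPa × 17.0×10⁻⁶ × 165.8 = 536 MPa (compressive).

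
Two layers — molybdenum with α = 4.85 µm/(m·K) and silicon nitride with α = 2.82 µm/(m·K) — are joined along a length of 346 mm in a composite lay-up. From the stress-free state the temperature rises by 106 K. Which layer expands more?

α(molybdenum) = 4.85×10⁻⁶/K vs α(silicon nitride) = 2.82×10⁻⁶/K.
Higher α expands more for the same ΔT: molybdenum.

molybdenum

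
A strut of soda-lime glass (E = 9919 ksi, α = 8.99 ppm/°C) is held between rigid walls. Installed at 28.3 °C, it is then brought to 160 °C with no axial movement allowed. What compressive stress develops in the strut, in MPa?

E = 9919 ksi = 68.39 GPa.
ΔT = 131.7 K. Constrained thermal stress σ = E·α·ΔT = 68.39×10³ MPa × 8.99×10⁻⁶ × 131.7 = 81.0 MPa (compressive).

81.0 MPa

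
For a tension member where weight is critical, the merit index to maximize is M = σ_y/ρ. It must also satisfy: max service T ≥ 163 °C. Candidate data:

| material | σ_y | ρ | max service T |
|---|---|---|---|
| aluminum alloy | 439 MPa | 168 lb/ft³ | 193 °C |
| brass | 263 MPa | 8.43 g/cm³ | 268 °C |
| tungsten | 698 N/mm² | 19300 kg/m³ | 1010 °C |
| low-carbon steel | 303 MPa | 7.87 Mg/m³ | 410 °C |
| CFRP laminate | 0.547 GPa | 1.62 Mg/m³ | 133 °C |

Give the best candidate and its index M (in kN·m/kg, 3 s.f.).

aluminum alloy, M = 163 kN·m/kg

Screen on constraints: max service T ≥ 163 °C. Survivors: aluminum alloy, brass, tungsten, low-carbon steel.
Putting every candidate on a common basis:
  aluminum alloy: σ_y = 439.0 MPa, ρ = 2691 kg/m³
  brass: σ_y = 263.0 MPa, ρ = 8430 kg/m³
  tungsten: σ_y = 698.0 MPa, ρ = 19300 kg/m³
  low-carbon steel: σ_y = 303.0 MPa, ρ = 7870 kg/m³
  aluminum alloy: M = 163 kN·m/kg
  low-carbon steel: M = 38.5 kN·m/kg
  tungsten: M = 36.2 kN·m/kg
  brass: M = 31.2 kN·m/kg
Aluminum alloy has the largest M.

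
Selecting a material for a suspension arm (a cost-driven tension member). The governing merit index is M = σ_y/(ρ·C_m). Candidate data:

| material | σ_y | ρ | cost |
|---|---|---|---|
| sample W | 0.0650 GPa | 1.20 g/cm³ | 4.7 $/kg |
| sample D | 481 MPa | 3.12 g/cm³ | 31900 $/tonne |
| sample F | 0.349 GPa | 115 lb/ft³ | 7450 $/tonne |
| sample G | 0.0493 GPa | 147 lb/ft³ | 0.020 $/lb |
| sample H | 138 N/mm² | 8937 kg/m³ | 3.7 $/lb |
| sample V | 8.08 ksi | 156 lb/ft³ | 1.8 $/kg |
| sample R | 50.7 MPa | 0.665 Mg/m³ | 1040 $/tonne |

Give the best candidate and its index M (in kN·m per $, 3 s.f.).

sample G, M = 475 kN·m per $

In SI units:
  sample W: σ_y = 65.00 MPa, ρ = 1200 kg/m³, cost = 4.700 $/kg
  sample D: σ_y = 481.0 MPa, ρ = 3120 kg/m³, cost = 31.90 $/kg
  sample F: σ_y = 349.0 MPa, ρ = 1842 kg/m³, cost = 7.450 $/kg
  sample G: σ_y = 49.30 MPa, ρ = 2355 kg/m³, cost = 0.04409 $/kg
  sample H: σ_y = 138.0 MPa, ρ = 8937 kg/m³, cost = 8.157 $/kg
  sample V: σ_y = 55.71 MPa, ρ = 2499 kg/m³, cost = 1.800 $/kg
  sample R: σ_y = 50.70 MPa, ρ = 665.0 kg/m³, cost = 1.040 $/kg
  sample G: M = 475 kN·m per $
  sample R: M = 73.3 kN·m per $
  sample F: M = 25.4 kN·m per $
  sample V: M = 12.4 kN·m per $
  sample W: M = 11.5 kN·m per $
  sample D: M = 4.83 kN·m per $
  sample H: M = 1.89 kN·m per $
Sample G has the largest M.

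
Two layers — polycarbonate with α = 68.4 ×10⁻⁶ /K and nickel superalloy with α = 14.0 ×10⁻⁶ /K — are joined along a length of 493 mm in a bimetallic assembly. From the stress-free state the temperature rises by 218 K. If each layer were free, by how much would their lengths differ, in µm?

Δα = |68.4 − 14.0|×10⁻⁶/K = 54.4×10⁻⁶/K.
ΔL_mismatch = Δα·L·ΔT = 54.4×10⁻⁶ × 493.0 mm × 218.0 K = 5850 µm.

5850 µm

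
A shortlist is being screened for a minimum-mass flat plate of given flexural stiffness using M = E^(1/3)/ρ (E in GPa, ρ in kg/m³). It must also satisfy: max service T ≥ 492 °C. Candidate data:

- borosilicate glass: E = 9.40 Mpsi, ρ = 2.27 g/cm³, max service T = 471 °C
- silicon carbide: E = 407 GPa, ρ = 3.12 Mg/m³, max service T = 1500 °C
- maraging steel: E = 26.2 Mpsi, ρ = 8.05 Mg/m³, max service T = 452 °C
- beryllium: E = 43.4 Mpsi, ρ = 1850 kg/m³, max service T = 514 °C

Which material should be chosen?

beryllium

Screen on constraints: max service T ≥ 492 °C. Survivors: silicon carbide, beryllium.
In SI units:
  silicon carbide: E = 407.0 GPa, ρ = 3120 kg/m³
  beryllium: E = 299.2 GPa, ρ = 1850 kg/m³
  beryllium: M = 3.62×10⁻³
  silicon carbide: M = 2.38×10⁻³
The maximum is for beryllium.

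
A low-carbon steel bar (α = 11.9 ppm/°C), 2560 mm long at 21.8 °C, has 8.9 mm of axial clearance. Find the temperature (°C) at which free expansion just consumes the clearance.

α·L₀·ΔT = 8.9 mm ⇒ ΔT = 8.9 / (11.9×10⁻⁶ × 2560.0) = 292.1 K.
T = 21.8 + 292.1 = 313.9 °C.

314 °C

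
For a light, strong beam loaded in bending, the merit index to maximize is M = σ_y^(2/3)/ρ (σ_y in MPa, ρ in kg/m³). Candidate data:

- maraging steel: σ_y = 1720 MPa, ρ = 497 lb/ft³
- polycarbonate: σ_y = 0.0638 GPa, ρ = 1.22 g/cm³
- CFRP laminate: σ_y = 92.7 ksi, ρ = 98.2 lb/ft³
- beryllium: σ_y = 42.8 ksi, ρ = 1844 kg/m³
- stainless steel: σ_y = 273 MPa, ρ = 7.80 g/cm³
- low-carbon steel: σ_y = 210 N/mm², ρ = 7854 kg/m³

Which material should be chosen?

Putting every candidate on a common basis:
  maraging steel: σ_y = 1720 MPa, ρ = 7961 kg/m³
  polycarbonate: σ_y = 63.80 MPa, ρ = 1220 kg/m³
  CFRP laminate: σ_y = 639.1 MPa, ρ = 1573 kg/m³
  beryllium: σ_y = 295.1 MPa, ρ = 1844 kg/m³
  stainless steel: σ_y = 273.0 MPa, ρ = 7800 kg/m³
  low-carbon steel: σ_y = 210.0 MPa, ρ = 7854 kg/m³
  CFRP laminate: M = 47.2×10⁻³
  beryllium: M = 24.0×10⁻³
  maraging steel: M = 18.0×10⁻³
  polycarbonate: M = 13.1×10⁻³
  stainless steel: M = 5.40×10⁻³
  low-carbon steel: M = 4.50×10⁻³
The maximum is for CFRP laminate.

CFRP laminate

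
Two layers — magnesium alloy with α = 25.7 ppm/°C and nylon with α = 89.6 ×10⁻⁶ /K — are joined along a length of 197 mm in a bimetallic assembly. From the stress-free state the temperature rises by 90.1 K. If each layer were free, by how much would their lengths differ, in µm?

1130 µm

Δα = |25.7 − 89.6|×10⁻⁶/K = 63.9×10⁻⁶/K.
ΔL_mismatch = Δα·L·ΔT = 63.9×10⁻⁶ × 197.0 mm × 90.1 K = 1130 µm.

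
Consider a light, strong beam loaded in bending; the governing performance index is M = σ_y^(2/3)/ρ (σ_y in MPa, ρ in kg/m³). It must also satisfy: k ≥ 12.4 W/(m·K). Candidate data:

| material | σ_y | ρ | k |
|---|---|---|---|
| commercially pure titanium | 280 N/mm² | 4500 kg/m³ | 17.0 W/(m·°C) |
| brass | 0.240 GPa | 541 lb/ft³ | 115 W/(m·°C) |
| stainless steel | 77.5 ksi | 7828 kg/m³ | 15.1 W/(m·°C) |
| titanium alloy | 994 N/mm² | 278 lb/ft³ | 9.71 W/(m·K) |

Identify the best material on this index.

Screen on constraints: k ≥ 12.4 W/(m·K). Survivors: commercially pure titanium, brass, stainless steel.
Putting every candidate on a common basis:
  commercially pure titanium: σ_y = 280.0 MPa, ρ = 4500 kg/m³
  brass: σ_y = 240.0 MPa, ρ = 8666 kg/m³
  stainless steel: σ_y = 534.3 MPa, ρ = 7828 kg/m³
  commercially pure titanium: M = 9.51×10⁻³
  stainless steel: M = 8.41×10⁻³
  brass: M = 4.46×10⁻³
Commercially pure titanium has the largest M.

commercially pure titanium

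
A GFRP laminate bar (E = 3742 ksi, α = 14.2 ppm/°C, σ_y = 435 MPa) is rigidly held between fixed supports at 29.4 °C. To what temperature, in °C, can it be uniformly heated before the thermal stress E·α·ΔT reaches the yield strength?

E = 3742 ksi = 25.80 GPa.
E·α·ΔT = 435.0 MPa ⇒ ΔT = 435.0 / (25.80×10³ × 14.2×10⁻⁶) = 1187 K.
T = 29.4 + 1187 = 1217 °C.

1220 °C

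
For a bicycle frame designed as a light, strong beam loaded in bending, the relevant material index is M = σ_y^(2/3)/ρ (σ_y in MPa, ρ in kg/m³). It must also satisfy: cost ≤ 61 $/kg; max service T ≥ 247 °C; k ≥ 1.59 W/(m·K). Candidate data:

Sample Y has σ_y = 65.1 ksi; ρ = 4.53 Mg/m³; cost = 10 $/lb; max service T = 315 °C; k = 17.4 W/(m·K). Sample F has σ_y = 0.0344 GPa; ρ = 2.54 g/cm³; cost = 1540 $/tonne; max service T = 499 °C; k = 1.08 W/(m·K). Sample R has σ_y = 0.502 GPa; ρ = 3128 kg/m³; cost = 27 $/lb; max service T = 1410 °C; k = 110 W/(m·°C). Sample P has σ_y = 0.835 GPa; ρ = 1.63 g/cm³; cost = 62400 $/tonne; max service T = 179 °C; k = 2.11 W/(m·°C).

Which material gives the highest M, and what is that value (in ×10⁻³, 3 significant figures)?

sample R, M = 20.2×10⁻³

Screen on constraints: cost ≤ 61 $/kg; max service T ≥ 247 °C; k ≥ 1.59 W/(m·K). Survivors: sample Y, sample R.
Convert each candidate to consistent units, then evaluate M:
  sample Y: σ_y = 448.8 MPa, ρ = 4530 kg/m³
  sample R: σ_y = 502.0 MPa, ρ = 3128 kg/m³
  sample R: M = 20.2×10⁻³
  sample Y: M = 12.9×10⁻³
The maximum is for sample R.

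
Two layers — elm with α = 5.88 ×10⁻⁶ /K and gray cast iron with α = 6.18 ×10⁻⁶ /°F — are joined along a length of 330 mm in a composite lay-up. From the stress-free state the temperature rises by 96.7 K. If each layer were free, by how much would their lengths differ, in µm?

gray cast iron: α = 6.18×10⁻⁶/°F × 9/5 = 11.1×10⁻⁶/K.
Δα = |5.88 − 11.1|×10⁻⁶/K = 5.24×10⁻⁶/K.
ΔL_mismatch = Δα·L·ΔT = 5.24×10⁻⁶ × 330.0 mm × 96.7 K = 167 µm.

167 µm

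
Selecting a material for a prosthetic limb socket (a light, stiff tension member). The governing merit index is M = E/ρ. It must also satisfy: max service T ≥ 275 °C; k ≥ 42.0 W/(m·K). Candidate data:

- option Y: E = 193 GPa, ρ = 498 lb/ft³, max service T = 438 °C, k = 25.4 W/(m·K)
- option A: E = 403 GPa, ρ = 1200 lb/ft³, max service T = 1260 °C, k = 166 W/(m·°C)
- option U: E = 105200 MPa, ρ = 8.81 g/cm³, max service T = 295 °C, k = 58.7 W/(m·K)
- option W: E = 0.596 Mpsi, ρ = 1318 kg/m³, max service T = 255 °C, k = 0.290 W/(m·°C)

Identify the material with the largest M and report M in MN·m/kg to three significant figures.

Screen on constraints: max service T ≥ 275 °C; k ≥ 42.0 W/(m·K). Survivors: option A, option U.
After converting to SI:
  option A: E = 403.0 GPa, ρ = 19220 kg/m³
  option U: E = 105.2 GPa, ρ = 8810 kg/m³
  option A: M = 21.0 MN·m/kg
  option U: M = 11.9 MN·m/kg
The maximum is for option A.

option A, M = 21.0 MN·m/kg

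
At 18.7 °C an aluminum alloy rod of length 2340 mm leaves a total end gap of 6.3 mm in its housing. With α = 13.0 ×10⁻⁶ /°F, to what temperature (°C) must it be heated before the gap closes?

α = 13.0×10⁻⁶/°F × 9/5 = 23.4×10⁻⁶/K.
α·L₀·ΔT = 6.3 mm ⇒ ΔT = 6.3 / (23.4×10⁻⁶ × 2340.0) = 115.1 K.
T = 18.7 + 115.1 = 133.8 °C.

134 °C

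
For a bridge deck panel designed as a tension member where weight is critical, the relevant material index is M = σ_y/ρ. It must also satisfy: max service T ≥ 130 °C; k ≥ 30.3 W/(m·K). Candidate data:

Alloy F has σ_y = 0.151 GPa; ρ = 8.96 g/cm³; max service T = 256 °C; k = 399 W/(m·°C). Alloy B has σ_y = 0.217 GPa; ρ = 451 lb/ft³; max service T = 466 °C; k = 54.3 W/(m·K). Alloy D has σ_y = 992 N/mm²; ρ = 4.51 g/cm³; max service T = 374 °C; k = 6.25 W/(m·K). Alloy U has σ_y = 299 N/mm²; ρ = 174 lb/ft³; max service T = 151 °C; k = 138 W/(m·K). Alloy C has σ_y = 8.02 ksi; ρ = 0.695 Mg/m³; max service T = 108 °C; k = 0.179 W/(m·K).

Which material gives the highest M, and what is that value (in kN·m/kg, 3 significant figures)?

Screen on constraints: max service T ≥ 130 °C; k ≥ 30.3 W/(m·K). Survivors: alloy F, alloy B, alloy U.
Convert each candidate to consistent units, then evaluate M:
  alloy F: σ_y = 151.0 MPa, ρ = 8960 kg/m³
  alloy B: σ_y = 217.0 MPa, ρ = 7224 kg/m³
  alloy U: σ_y = 299.0 MPa, ρ = 2787 kg/m³
  alloy U: M = 107 kN·m/kg
  alloy B: M = 30.0 kN·m/kg
  alloy F: M = 16.9 kN·m/kg
The maximum is for alloy U.

alloy U, M = 107 kN·m/kg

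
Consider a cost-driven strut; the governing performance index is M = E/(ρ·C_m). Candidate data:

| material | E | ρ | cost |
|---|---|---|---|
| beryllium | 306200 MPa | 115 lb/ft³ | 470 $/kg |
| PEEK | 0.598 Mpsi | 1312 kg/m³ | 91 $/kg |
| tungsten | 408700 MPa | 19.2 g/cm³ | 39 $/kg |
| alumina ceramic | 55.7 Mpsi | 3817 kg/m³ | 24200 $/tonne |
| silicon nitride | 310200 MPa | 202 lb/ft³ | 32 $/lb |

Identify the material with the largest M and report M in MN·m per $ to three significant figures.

alumina ceramic, M = 4.16 MN·m per $

Putting every candidate on a common basis:
  beryllium: E = 306.2 GPa, ρ = 1842 kg/m³, cost = 470.0 $/kg
  PEEK: E = 4.123 GPa, ρ = 1312 kg/m³, cost = 91.00 $/kg
  tungsten: E = 408.7 GPa, ρ = 19200 kg/m³, cost = 39.00 $/kg
  alumina ceramic: E = 384.0 GPa, ρ = 3817 kg/m³, cost = 24.20 $/kg
  silicon nitride: E = 310.2 GPa, ρ = 3236 kg/m³, cost = 70.55 $/kg
  alumina ceramic: M = 4.16 MN·m per $
  silicon nitride: M = 1.36 MN·m per $
  tungsten: M = 0.546 MN·m per $
  beryllium: M = 0.354 MN·m per $
  PEEK: M = 0.0345 MN·m per $
The maximum is for alumina ceramic.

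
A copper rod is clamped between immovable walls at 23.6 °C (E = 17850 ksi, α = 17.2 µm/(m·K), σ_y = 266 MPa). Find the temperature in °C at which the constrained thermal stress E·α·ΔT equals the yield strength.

149 °C

E = 17850 ksi = 123.1 GPa.
E·α·ΔT = 266.0 MPa ⇒ ΔT = 266.0 / (123.1×10³ × 17.2×10⁻⁶) = 125.7 K.
T = 23.6 + 125.7 = 149.3 °C.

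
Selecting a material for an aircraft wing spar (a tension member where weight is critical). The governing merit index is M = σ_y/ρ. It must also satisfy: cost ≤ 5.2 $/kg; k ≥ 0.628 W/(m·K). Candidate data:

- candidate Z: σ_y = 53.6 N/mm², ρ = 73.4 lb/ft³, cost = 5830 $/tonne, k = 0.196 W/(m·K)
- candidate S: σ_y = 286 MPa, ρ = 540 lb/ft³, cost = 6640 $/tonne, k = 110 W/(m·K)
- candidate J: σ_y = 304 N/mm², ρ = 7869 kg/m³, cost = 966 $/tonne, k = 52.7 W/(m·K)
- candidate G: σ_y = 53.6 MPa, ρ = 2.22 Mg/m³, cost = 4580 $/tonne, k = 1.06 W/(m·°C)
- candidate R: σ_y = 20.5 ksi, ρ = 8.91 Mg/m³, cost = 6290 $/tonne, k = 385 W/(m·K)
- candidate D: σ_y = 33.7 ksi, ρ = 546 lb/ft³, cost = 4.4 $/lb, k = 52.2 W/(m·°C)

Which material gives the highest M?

Screen on constraints: cost ≤ 5.2 $/kg; k ≥ 0.628 W/(m·K). Survivors: candidate J, candidate G.
Normalizing units and computing the index:
  candidate J: σ_y = 304.0 MPa, ρ = 7869 kg/m³
  candidate G: σ_y = 53.60 MPa, ρ = 2220 kg/m³
  candidate J: M = 38.6 kN·m/kg
  candidate G: M = 24.1 kN·m/kg
Candidate J has the largest M.

candidate J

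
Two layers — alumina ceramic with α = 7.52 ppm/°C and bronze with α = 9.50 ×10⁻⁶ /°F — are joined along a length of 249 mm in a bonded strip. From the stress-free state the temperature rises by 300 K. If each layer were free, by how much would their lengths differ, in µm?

bronze: α = 9.50×10⁻⁶/°F × 9/5 = 17.1×10⁻⁶/K.
Δα = |7.52 − 17.1|×10⁻⁶/K = 9.58×10⁻⁶/K.
ΔL_mismatch = Δα·L·ΔT = 9.58×10⁻⁶ × 249.0 mm × 300.0 K = 716 µm.

716 µm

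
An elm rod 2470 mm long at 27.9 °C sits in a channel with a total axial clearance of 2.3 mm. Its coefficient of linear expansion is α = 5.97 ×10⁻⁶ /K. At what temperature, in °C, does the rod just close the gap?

α·L₀·ΔT = 2.3 mm ⇒ ΔT = 2.3 / (5.97×10⁻⁶ × 2470.0) = 156.0 K.
T = 27.9 + 156.0 = 183.9 °C.

184 °C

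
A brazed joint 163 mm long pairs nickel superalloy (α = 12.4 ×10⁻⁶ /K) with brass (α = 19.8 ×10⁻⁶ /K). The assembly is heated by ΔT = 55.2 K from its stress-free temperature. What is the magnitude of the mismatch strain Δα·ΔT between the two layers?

Δα = |12.4 − 19.8|×10⁻⁶/K = 7.40×10⁻⁶/K.
Mismatch strain = Δα·ΔT = 7.40×10⁻⁶ × 55.2 = 4.08×10⁻⁴.

4.08×10⁻⁴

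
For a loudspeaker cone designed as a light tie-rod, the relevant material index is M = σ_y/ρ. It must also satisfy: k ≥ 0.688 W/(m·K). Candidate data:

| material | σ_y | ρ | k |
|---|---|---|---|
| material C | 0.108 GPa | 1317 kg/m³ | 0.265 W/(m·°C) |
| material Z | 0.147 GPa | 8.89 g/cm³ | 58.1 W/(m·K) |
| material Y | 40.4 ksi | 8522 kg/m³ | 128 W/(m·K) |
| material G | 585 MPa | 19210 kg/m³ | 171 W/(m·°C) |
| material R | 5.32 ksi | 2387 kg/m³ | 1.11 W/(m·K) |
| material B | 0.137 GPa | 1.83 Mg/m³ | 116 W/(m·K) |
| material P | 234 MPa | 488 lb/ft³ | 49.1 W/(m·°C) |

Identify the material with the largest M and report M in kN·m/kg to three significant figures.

Screen on constraints: k ≥ 0.688 W/(m·K). Survivors: material Z, material Y, material G, material R, material B, material P.
After converting to SI:
  material Z: σ_y = 147.0 MPa, ρ = 8890 kg/m³
  material Y: σ_y = 278.5 MPa, ρ = 8522 kg/m³
  material G: σ_y = 585.0 MPa, ρ = 19210 kg/m³
  material R: σ_y = 36.68 MPa, ρ = 2387 kg/m³
  material B: σ_y = 137.0 MPa, ρ = 1830 kg/m³
  material P: σ_y = 234.0 MPa, ρ = 7817 kg/m³
  material B: M = 74.9 kN·m/kg
  material Y: M = 32.7 kN·m/kg
  material G: M = 30.5 kN·m/kg
  material P: M = 29.9 kN·m/kg
  material Z: M = 16.5 kN·m/kg
  material R: M = 15.4 kN·m/kg
The maximum is for material B.

material B, M = 74.9 kN·m/kg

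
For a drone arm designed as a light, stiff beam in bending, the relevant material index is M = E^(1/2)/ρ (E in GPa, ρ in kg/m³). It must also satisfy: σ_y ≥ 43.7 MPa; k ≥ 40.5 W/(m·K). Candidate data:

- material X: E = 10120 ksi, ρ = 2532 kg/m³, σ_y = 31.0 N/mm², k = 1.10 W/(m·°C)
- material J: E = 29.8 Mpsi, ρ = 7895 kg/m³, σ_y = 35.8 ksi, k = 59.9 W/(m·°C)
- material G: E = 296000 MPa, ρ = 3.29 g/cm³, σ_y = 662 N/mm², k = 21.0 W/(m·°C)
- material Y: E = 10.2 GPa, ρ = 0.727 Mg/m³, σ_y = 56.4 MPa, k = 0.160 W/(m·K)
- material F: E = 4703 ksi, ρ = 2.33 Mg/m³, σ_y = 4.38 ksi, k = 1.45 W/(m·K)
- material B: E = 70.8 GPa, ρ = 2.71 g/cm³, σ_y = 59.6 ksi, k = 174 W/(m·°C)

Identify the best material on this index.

material B

Screen on constraints: σ_y ≥ 43.7 MPa; k ≥ 40.5 W/(m·K). Survivors: material J, material B.
After converting to SI:
  material J: E = 205.5 GPa, ρ = 7895 kg/m³
  material B: E = 70.80 GPa, ρ = 2710 kg/m³
  material B: M = 3.10×10⁻³
  material J: M = 1.82×10⁻³
Material B has the largest M.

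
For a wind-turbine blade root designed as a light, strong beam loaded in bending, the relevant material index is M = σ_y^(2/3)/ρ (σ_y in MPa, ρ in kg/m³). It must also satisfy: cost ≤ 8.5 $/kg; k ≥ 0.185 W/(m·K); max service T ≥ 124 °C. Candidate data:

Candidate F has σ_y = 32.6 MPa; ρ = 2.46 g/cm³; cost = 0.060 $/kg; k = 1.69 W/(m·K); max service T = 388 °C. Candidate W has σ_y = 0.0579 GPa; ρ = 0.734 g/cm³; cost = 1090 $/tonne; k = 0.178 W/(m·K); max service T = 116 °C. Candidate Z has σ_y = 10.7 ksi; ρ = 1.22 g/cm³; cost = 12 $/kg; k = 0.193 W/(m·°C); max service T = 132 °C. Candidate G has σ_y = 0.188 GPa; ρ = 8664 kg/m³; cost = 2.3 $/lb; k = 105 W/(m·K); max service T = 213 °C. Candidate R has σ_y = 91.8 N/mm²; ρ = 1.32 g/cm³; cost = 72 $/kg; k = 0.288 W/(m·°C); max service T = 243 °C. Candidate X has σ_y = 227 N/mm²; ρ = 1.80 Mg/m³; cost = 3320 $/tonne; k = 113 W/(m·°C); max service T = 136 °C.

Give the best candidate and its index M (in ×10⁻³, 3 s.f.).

candidate X, M = 20.7×10⁻³

Screen on constraints: cost ≤ 8.5 $/kg; k ≥ 0.185 W/(m·K); max service T ≥ 124 °C. Survivors: candidate F, candidate G, candidate X.
Convert each candidate to consistent units, then evaluate M:
  candidate F: σ_y = 32.60 MPa, ρ = 2460 kg/m³
  candidate G: σ_y = 188.0 MPa, ρ = 8664 kg/m³
  candidate X: σ_y = 227.0 MPa, ρ = 1800 kg/m³
  candidate X: M = 20.7×10⁻³
  candidate F: M = 4.15×10⁻³
  candidate G: M = 3.79×10⁻³
Highest index: candidate X.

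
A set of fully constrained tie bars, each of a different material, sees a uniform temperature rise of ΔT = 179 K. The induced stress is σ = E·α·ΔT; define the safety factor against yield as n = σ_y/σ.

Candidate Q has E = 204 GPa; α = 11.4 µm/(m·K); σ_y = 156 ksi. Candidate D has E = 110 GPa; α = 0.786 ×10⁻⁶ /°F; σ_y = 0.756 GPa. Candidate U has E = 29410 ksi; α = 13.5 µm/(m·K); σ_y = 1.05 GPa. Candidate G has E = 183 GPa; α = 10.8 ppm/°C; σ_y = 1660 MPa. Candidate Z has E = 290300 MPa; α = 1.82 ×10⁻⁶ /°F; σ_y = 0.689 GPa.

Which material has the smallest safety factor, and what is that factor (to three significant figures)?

candidate U, n = 2.14

Converting E to GPa, α to ×10⁻⁶/K, σ_y to MPa, then σ and n for each:
  candidate Q: E = 204.0, α = 11.4, σ_y = 1076 → σ = 416 MPa, n = 2.58
  candidate D: E = 110.0, α = 1.41, σ_y = 756.0 → σ = 27.9 MPa, n = 27.1
  candidate U: E = 202.8, α = 13.5, σ_y = 1050 → σ = 490 MPa, n = 2.14
  candidate G: E = 183.0, α = 10.8, σ_y = 1660 → σ = 354 MPa, n = 4.69
  candidate Z: E = 290.3, α = 3.28, σ_y = 689.0 → σ = 170 MPa, n = 4.05
The minimum is candidate U at n = 2.14.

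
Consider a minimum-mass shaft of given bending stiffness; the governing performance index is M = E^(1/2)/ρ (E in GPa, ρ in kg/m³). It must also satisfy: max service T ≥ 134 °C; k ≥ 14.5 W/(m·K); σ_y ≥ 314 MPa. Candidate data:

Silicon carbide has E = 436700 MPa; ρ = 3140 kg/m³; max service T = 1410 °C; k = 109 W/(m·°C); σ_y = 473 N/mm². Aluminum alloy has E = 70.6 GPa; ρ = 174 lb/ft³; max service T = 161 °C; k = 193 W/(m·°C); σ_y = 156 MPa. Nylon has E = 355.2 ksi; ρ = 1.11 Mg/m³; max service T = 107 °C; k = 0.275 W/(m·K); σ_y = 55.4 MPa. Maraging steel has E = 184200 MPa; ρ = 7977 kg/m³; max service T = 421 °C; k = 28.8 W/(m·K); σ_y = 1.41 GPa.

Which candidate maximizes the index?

silicon carbide

Screen on constraints: max service T ≥ 134 °C; k ≥ 14.5 W/(m·K); σ_y ≥ 314 MPa. Survivors: silicon carbide, maraging steel.
Convert each candidate to consistent units, then evaluate M:
  silicon carbide: E = 436.7 GPa, ρ = 3140 kg/m³
  maraging steel: E = 184.2 GPa, ρ = 7977 kg/m³
  silicon carbide: M = 6.66×10⁻³
  maraging steel: M = 1.70×10⁻³
The maximum is for silicon carbide.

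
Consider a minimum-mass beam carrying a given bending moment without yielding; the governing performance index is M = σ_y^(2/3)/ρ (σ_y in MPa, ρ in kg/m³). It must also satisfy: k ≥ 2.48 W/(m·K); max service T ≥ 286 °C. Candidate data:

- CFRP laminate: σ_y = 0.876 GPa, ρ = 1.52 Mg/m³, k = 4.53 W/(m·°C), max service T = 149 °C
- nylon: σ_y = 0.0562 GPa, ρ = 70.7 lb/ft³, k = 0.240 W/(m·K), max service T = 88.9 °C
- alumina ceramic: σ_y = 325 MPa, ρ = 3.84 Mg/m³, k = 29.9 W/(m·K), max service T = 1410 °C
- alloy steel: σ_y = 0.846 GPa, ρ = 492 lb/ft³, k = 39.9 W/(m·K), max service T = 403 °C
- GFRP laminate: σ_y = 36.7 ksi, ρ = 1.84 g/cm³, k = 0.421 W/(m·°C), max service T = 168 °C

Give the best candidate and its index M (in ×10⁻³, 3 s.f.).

Screen on constraints: k ≥ 2.48 W/(m·K); max service T ≥ 286 °C. Survivors: alumina ceramic, alloy steel.
Putting every candidate on a common basis:
  alumina ceramic: σ_y = 325.0 MPa, ρ = 3840 kg/m³
  alloy steel: σ_y = 846.0 MPa, ρ = 7881 kg/m³
  alumina ceramic: M = 12.3×10⁻³
  alloy steel: M = 11.3×10⁻³
Highest index: alumina ceramic.

alumina ceramic, M = 12.3×10⁻³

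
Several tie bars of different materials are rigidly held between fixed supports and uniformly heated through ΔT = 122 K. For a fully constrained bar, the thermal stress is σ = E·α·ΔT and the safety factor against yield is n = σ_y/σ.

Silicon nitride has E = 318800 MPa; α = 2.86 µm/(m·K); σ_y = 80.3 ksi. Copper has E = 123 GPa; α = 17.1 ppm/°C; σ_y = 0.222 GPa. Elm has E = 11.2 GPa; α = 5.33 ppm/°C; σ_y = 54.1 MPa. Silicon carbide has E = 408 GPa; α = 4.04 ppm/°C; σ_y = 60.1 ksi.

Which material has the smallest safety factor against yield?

In consistent units (E in GPa, α in ×10⁻⁶/K, σ_y in MPa):
  silicon nitride: E = 318.8, α = 2.86, σ_y = 553.6 → σ = 111 MPa, n = 4.98
  copper: E = 123.0, α = 17.1, σ_y = 222.0 → σ = 257 MPa, n = 0.865
  elm: E = 11.20, α = 5.33, σ_y = 54.10 → σ = 7.28 MPa, n = 7.43
  silicon carbide: E = 408.0, α = 4.04, σ_y = 414.4 → σ = 201 MPa, n = 2.06
The minimum is copper at n = 0.865.

copper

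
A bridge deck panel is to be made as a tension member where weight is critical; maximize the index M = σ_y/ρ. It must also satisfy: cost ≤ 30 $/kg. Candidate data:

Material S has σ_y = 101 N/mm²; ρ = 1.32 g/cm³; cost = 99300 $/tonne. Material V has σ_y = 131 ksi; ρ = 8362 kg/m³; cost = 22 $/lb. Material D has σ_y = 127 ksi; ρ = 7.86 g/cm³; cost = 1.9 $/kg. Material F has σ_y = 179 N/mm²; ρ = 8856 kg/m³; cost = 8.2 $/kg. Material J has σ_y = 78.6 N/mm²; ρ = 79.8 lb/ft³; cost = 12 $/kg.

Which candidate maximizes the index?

material D

Screen on constraints: cost ≤ 30 $/kg. Survivors: material D, material F, material J.
After converting to SI:
  material D: σ_y = 875.6 MPa, ρ = 7860 kg/m³
  material F: σ_y = 179.0 MPa, ρ = 8856 kg/m³
  material J: σ_y = 78.60 MPa, ρ = 1278 kg/m³
  material D: M = 111 kN·m/kg
  material J: M = 61.5 kN·m/kg
  material F: M = 20.2 kN·m/kg
Material D has the largest M.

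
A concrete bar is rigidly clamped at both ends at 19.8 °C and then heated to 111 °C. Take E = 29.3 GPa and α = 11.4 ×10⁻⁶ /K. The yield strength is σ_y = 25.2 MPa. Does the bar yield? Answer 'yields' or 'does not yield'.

yields

ΔT = 91.20 K. Constrained thermal stress σ = E·α·ΔT = 29.30×10³ MPa × 11.4×10⁻⁶ × 91.20 = 30.5 MPa (compressive).
Compare to σ_y = 25.2 MPa: σ ≥ σ_y, so it yields.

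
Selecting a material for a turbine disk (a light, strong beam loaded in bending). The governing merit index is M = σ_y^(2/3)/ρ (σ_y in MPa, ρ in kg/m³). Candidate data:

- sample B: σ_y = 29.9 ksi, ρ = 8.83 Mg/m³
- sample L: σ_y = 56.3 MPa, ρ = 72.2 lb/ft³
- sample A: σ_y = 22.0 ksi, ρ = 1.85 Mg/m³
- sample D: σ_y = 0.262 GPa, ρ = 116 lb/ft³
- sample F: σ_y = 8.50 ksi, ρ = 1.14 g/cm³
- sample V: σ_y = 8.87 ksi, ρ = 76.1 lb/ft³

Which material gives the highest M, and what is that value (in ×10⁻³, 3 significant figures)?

In SI units:
  sample B: σ_y = 206.2 MPa, ρ = 8830 kg/m³
  sample L: σ_y = 56.30 MPa, ρ = 1157 kg/m³
  sample A: σ_y = 151.7 MPa, ρ = 1850 kg/m³
  sample D: σ_y = 262.0 MPa, ρ = 1858 kg/m³
  sample F: σ_y = 58.61 MPa, ρ = 1140 kg/m³
  sample V: σ_y = 61.16 MPa, ρ = 1219 kg/m³
  sample D: M = 22.0×10⁻³
  sample A: M = 15.4×10⁻³
  sample F: M = 13.2×10⁻³
  sample V: M = 12.7×10⁻³
  sample L: M = 12.7×10⁻³
  sample B: M = 3.95×10⁻³
Sample D has the largest M.

sample D, M = 22.0×10⁻³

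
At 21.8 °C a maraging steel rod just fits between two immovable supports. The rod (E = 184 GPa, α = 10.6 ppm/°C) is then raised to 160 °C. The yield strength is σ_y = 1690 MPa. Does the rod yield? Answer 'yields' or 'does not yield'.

does not yield

ΔT = 138.2 K. Constrained thermal stress σ = E·α·ΔT = 184.0×10³ MPa × 10.6×10⁻⁶ × 138.2 = 270 MPa (compressive).
Compare to σ_y = 1690 MPa: σ < σ_y, so it does not yield.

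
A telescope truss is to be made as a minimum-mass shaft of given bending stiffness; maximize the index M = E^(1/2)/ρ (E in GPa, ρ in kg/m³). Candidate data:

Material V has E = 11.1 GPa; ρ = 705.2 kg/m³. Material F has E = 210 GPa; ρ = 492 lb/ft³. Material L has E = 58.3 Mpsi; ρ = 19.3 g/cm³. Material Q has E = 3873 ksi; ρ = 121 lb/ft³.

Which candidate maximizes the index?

Convert each candidate to consistent units, then evaluate M:
  material V: E = 11.10 GPa, ρ = 705.2 kg/m³
  material F: E = 210.0 GPa, ρ = 7881 kg/m³
  material L: E = 402.0 GPa, ρ = 19300 kg/m³
  material Q: E = 26.70 GPa, ρ = 1938 kg/m³
  material V: M = 4.72×10⁻³
  material Q: M = 2.67×10⁻³
  material F: M = 1.84×10⁻³
  material L: M = 1.04×10⁻³
Material V ranks first.

material V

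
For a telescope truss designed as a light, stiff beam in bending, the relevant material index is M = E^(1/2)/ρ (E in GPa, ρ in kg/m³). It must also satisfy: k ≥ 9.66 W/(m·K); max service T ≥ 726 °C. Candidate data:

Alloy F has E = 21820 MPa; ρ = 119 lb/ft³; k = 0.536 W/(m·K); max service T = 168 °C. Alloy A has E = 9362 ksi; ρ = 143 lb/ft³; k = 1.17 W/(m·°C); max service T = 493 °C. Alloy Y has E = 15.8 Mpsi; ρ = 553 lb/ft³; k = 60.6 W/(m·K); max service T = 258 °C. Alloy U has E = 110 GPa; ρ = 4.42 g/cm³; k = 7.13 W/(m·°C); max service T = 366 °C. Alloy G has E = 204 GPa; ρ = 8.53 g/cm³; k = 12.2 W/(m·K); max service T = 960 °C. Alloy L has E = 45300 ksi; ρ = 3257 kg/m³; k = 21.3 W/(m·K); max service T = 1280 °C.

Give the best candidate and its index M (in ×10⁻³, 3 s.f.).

alloy L, M = 5.43×10⁻³

Screen on constraints: k ≥ 9.66 W/(m·K); max service T ≥ 726 °C. Survivors: alloy G, alloy L.
Putting every candidate on a common basis:
  alloy G: E = 204.0 GPa, ρ = 8530 kg/m³
  alloy L: E = 312.3 GPa, ρ = 3257 kg/m³
  alloy L: M = 5.43×10⁻³
  alloy G: M = 1.67×10⁻³
Alloy L has the largest M.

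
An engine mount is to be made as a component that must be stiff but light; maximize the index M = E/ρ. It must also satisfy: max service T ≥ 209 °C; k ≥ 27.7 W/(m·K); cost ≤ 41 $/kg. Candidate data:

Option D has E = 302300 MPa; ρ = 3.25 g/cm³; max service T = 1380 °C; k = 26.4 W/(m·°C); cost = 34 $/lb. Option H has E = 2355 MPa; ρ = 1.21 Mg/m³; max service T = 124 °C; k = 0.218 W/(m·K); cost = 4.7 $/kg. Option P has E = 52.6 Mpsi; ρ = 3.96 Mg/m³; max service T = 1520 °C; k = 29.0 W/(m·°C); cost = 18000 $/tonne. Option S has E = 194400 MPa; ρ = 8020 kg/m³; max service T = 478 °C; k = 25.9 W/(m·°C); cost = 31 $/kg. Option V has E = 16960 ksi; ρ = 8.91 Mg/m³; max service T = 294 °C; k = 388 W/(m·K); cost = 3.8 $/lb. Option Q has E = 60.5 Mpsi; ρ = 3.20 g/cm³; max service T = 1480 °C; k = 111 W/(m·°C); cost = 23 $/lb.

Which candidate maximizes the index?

option P

Screen on constraints: max service T ≥ 209 °C; k ≥ 27.7 W/(m·K); cost ≤ 41 $/kg. Survivors: option P, option V.
Normalizing units and computing the index:
  option P: E = 362.7 GPa, ρ = 3960 kg/m³
  option V: E = 116.9 GPa, ρ = 8910 kg/m³
  option P: M = 91.6 MN·m/kg
  option V: M = 13.1 MN·m/kg
Option P ranks first.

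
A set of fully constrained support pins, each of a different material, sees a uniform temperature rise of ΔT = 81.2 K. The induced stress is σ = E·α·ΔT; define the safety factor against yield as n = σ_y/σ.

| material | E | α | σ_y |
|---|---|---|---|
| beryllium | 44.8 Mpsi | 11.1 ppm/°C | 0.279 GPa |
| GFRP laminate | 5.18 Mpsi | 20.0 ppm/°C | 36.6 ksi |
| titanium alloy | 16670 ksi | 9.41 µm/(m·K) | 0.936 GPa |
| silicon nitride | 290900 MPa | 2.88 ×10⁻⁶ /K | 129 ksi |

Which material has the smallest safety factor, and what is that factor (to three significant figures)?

In consistent units (E in GPa, α in ×10⁻⁶/K, σ_y in MPa):
  beryllium: E = 308.9, α = 11.1, σ_y = 279.0 → σ = 278 MPa, n = 1.00
  GFRP laminate: E = 35.71, α = 20.0, σ_y = 252.3 → σ = 58.0 MPa, n = 4.35
  titanium alloy: E = 114.9, α = 9.41, σ_y = 936.0 → σ = 87.8 MPa, n = 10.7
  silicon nitride: E = 290.9, α = 2.88, σ_y = 889.4 → σ = 68.0 MPa, n = 13.1
Smallest n: beryllium with n = 1.00.

beryllium, n = 1.00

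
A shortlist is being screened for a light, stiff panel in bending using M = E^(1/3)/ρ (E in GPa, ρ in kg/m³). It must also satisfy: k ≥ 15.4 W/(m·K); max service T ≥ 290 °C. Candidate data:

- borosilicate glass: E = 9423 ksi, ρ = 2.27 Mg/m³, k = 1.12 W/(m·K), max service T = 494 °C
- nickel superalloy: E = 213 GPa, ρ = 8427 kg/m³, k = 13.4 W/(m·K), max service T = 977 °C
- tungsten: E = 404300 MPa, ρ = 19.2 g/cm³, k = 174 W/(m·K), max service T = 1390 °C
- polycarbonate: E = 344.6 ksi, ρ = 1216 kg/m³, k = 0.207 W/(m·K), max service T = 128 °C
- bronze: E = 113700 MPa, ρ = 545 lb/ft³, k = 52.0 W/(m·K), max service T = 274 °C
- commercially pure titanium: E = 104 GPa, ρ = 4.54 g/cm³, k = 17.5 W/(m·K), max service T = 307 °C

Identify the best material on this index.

commercially pure titanium

Screen on constraints: k ≥ 15.4 W/(m·K); max service T ≥ 290 °C. Survivors: tungsten, commercially pure titanium.
Putting every candidate on a common basis:
  tungsten: E = 404.3 GPa, ρ = 19200 kg/m³
  commercially pure titanium: E = 104.0 GPa, ρ = 4540 kg/m³
  commercially pure titanium: M = 1.04×10⁻³
  tungsten: M = 0.385×10⁻³
Commercially pure titanium ranks first.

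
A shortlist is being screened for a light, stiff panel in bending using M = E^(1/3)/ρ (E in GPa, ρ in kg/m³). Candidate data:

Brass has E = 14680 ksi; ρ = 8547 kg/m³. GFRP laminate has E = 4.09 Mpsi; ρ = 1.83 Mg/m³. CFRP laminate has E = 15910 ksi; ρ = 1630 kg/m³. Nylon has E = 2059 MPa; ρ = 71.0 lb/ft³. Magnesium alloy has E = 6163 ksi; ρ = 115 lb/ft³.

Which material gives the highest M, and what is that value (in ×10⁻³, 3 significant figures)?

After converting to SI:
  brass: E = 101.2 GPa, ρ = 8547 kg/m³
  GFRP laminate: E = 28.20 GPa, ρ = 1830 kg/m³
  CFRP laminate: E = 109.7 GPa, ρ = 1630 kg/m³
  nylon: E = 2.059 GPa, ρ = 1137 kg/m³
  magnesium alloy: E = 42.49 GPa, ρ = 1842 kg/m³
  CFRP laminate: M = 2.94×10⁻³
  magnesium alloy: M = 1.89×10⁻³
  GFRP laminate: M = 1.66×10⁻³
  nylon: M = 1.12×10⁻³
  brass: M = 0.545×10⁻³
CFRP laminate ranks first.

CFRP laminate, M = 2.94×10⁻³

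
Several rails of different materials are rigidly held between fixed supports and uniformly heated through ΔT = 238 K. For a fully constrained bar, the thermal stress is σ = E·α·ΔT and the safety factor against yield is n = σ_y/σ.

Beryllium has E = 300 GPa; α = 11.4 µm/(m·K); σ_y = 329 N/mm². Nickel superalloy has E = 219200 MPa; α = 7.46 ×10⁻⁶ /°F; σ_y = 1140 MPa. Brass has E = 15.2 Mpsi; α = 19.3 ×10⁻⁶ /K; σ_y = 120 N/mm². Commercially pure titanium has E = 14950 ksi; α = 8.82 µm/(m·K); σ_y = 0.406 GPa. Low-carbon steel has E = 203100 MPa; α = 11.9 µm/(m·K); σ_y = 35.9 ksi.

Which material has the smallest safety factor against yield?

Converting E to GPa, α to ×10⁻⁶/K, σ_y to MPa, then σ and n for each:
  beryllium: E = 300.0, α = 11.4, σ_y = 329.0 → σ = 814 MPa, n = 0.404
  nickel superalloy: E = 219.2, α = 13.4, σ_y = 1140 → σ = 701 MPa, n = 1.63
  brass: E = 104.8, α = 19.3, σ_y = 120.0 → σ = 481 MPa, n = 0.249
  commercially pure titanium: E = 103.1, α = 8.82, σ_y = 406.0 → σ = 216 MPa, n = 1.88
  low-carbon steel: E = 203.1, α = 11.9, σ_y = 247.5 → σ = 575 MPa, n = 0.430
Smallest n: brass with n = 0.249.

brass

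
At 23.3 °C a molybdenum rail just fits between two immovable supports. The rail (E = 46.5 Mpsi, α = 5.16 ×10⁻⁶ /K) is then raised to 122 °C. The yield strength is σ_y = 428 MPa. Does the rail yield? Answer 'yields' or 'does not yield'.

E = 46.5 Mpsi = 320.6 GPa.
ΔT = 98.70 K. Constrained thermal stress σ = E·α·ΔT = 320.6×10³ MPa × 5.16×10⁻⁶ × 98.70 = 163 MPa (compressive).
Compare to σ_y = 428 MPa: σ < σ_y, so it does not yield.

does not yield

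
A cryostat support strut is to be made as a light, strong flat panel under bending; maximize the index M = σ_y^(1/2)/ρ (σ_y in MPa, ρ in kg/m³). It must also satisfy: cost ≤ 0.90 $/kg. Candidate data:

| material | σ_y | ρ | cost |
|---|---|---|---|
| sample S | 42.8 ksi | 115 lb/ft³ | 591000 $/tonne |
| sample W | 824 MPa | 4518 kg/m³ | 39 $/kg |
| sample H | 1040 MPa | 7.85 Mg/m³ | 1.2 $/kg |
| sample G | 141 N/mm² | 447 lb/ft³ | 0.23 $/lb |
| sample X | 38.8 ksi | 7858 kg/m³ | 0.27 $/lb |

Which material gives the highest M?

Screen on constraints: cost ≤ 0.90 $/kg. Survivors: sample G, sample X.
Putting every candidate on a common basis:
  sample G: σ_y = 141.0 MPa, ρ = 7160 kg/m³
  sample X: σ_y = 267.5 MPa, ρ = 7858 kg/m³
  sample X: M = 2.08×10⁻³
  sample G: M = 1.66×10⁻³
The maximum is for sample X.

sample X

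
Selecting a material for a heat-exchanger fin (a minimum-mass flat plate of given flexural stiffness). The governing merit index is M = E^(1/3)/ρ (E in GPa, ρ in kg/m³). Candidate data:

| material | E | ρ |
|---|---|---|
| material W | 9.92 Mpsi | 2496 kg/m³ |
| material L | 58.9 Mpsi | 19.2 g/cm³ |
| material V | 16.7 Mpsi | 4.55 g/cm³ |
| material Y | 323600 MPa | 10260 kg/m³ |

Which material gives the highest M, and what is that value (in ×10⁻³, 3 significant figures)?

material W, M = 1.64×10⁻³

Putting every candidate on a common basis:
  material W: E = 68.40 GPa, ρ = 2496 kg/m³
  material L: E = 406.1 GPa, ρ = 19200 kg/m³
  material V: E = 115.1 GPa, ρ = 4550 kg/m³
  material Y: E = 323.6 GPa, ρ = 10260 kg/m³
  material W: M = 1.64×10⁻³
  material V: M = 1.07×10⁻³
  material Y: M = 0.669×10⁻³
  material L: M = 0.386×10⁻³
Material W ranks first.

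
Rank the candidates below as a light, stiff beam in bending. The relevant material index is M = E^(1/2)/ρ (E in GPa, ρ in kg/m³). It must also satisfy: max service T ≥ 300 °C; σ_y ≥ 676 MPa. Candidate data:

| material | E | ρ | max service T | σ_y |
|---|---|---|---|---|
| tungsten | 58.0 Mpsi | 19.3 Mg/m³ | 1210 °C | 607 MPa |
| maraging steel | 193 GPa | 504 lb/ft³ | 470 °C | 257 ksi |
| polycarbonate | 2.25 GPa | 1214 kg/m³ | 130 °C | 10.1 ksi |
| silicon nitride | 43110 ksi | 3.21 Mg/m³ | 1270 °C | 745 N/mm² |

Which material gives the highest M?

silicon nitride

Screen on constraints: max service T ≥ 300 °C; σ_y ≥ 676 MPa. Survivors: maraging steel, silicon nitride.
In SI units:
  maraging steel: E = 193.0 GPa, ρ = 8073 kg/m³
  silicon nitride: E = 297.2 GPa, ρ = 3210 kg/m³
  silicon nitride: M = 5.37×10⁻³
  maraging steel: M = 1.72×10⁻³
Silicon nitride has the largest M.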